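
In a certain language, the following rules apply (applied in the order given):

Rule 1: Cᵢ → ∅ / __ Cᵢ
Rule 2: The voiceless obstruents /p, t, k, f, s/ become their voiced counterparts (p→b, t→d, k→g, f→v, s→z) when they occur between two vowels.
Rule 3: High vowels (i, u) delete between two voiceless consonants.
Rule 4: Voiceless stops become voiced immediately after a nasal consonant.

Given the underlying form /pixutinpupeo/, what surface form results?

pxudinbubeo

Rule 1 (degemination): no segment meets the environment; /pixutinpupeo/ is unchanged.
Rule 2 (intervocalic voicing): /t/ is a voiceless obstruent between vowels /u/ and /i/, so it voices to [d]. /p/ is a voiceless obstruent between vowels /u/ and /e/, so it voices to [b]. /pixutinpupeo/ → pixudinpubeo.
Rule 3 (high vowel syncope): /i/ is a high vowel flanked by voiceless consonants /p/ and /x/, so it deletes. /pixudinpubeo/ → pxudinpubeo.
Rule 4 (post-nasal voicing): /p/ is a voiceless stop immediately after the nasal /n/, so it voices to [b]. /pxudinpubeo/ → pxudinbubeo.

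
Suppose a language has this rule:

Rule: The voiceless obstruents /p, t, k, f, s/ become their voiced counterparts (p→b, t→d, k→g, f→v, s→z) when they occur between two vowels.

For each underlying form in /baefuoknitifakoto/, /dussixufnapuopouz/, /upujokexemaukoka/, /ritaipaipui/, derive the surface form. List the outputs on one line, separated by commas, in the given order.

baevuoknidivagodo, dussixufnabuobouz, ubujogexemaugoga, ridaibaibui

/baefuoknitifakoto/: /f/ is a voiceless obstruent between vowels /e/ and /u/, so it voices to [v]. /t/ is a voiceless obstruent between vowels /i/ and /i/, so it voices to [d]. /f/ is a voiceless obstruent between vowels /i/ and /a/, so it voices to [v]. /k/ is a voiceless obstruent between vowels /a/ and /o/, so it voices to [g]. /t/ is a voiceless obstruent between vowels /o/ and /o/, so it voices to [d]. → [baevuoknidivagodo].
/dussixufnapuopouz/: /p/ is a voiceless obstruent between vowels /a/ and /u/, so it voices to [b]. /p/ is a voiceless obstruent between vowels /o/ and /o/, so it voices to [b]. → [dussixufnabuobouz].
/upujokexemaukoka/: /p/ is a voiceless obstruent between vowels /u/ and /u/, so it voices to [b]. /k/ is a voiceless obstruent between vowels /o/ and /e/, so it voices to [g]. /k/ is a voiceless obstruent between vowels /u/ and /o/, so it voices to [g]. /k/ is a voiceless obstruent between vowels /o/ and /a/, so it voices to [g]. → [ubujogexemaugoga].
/ritaipaipui/: /t/ is a voiceless obstruent between vowels /i/ and /a/, so it voices to [d]. /p/ is a voiceless obstruent between vowels /i/ and /a/, so it voices to [b]. /p/ is a voiceless obstruent between vowels /i/ and /u/, so it voices to [b]. → [ridaibaibui].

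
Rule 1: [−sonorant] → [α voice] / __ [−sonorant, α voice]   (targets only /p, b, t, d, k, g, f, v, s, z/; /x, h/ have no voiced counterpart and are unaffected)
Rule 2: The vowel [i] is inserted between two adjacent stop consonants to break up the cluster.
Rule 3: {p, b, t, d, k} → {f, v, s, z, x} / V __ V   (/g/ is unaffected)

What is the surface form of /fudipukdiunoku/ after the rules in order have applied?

fuzifugiziunoxu

Rule 1 (regressive voicing assimilation): /k/ precedes the voiced obstruent /d/, so it voices to [g] by assimilation. /fudipukdiunoku/ → fudipugdiunoku.
Rule 2 (stop-cluster i-epenthesis): /g/ and /d/ form a stop–stop cluster, so [i] is inserted between them. /fudipugdiunoku/ → fudipugidiunoku.
Rule 3 (intervocalic spirantization): /d/ is a stop between vowels /u/ and /i/, so it spirantizes to the fricative [z]. /p/ is a stop between vowels /i/ and /u/, so it spirantizes to the fricative [f]. /d/ is a stop between vowels /i/ and /i/, so it spirantizes to the fricative [z]. /k/ is a stop between vowels /o/ and /u/, so it spirantizes to the fricative [x]. /fudipugidiunoku/ → fuzifugiziunoxu.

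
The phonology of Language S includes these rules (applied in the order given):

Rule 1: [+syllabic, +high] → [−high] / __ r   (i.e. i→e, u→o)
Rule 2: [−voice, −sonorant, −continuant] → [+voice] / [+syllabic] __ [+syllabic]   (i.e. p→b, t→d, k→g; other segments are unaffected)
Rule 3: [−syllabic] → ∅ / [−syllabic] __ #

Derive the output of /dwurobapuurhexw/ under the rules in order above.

dworobabuorhex

Rule 1 (pre-rhotic lowering): /u/ is a high vowel immediately before /r/, so it lowers to [o]. /u/ is a high vowel immediately before /r/, so it lowers to [o]. /dwurobapuurhexw/ → dworobapuorhexw.
Rule 2 (intervocalic voicing): /p/ is a voiceless stop between vowels /a/ and /u/, so it voices to [b]. /dworobapuorhexw/ → dworobabuorhexw.
Rule 3 (final cluster simplification): /w/ is the second consonant of a word-final cluster /xw/, so it deletes. /dworobabuorhexw/ → dworobabuorhex.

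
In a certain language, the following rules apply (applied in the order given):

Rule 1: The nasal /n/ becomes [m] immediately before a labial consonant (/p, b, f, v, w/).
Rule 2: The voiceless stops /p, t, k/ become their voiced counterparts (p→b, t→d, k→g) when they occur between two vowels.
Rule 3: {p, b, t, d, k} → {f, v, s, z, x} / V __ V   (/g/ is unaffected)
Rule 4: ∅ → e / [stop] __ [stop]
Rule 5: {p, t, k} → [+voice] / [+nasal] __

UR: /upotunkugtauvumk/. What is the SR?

Rule 1 (nasal place assimilation): no segment meets the environment; /upotunkugtauvumk/ is unchanged.
Rule 2 (intervocalic voicing): /p/ is a voiceless stop between vowels /u/ and /o/, so it voices to [b]. /t/ is a voiceless stop between vowels /o/ and /u/, so it voices to [d]. /upotunkugtauvumk/ → ubodunkugtauvumk.
Rule 3 (intervocalic spirantization): /b/ is a stop between vowels /u/ and /o/, so it spirantizes to the fricative [v]. /d/ is a stop between vowels /o/ and /u/, so it spirantizes to the fricative [z]. /ubodunkugtauvumk/ → uvozunkugtauvumk.
Rule 4 (stop-cluster e-epenthesis): /g/ and /t/ form a stop–stop cluster, so [e] is inserted between them. /uvozunkugtauvumk/ → uvozunkugetauvumk.
Rule 5 (post-nasal voicing): /k/ is a voiceless stop immediately after the nasal /n/, so it voices to [g]. /k/ is a voiceless stop immediately after the nasal /m/, so it voices to [g]. /uvozunkugetauvumk/ → uvozungugetauvumg.

uvozungugetauvumg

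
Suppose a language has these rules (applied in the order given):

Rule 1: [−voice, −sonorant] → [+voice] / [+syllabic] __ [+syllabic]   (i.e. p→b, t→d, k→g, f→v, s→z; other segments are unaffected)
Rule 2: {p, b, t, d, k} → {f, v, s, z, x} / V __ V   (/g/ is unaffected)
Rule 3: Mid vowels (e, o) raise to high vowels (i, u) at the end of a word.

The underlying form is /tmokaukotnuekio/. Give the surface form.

Rule 1 (intervocalic voicing): /k/ is a voiceless obstruent between vowels /o/ and /a/, so it voices to [g]. /k/ is a voiceless obstruent between vowels /u/ and /o/, so it voices to [g]. /k/ is a voiceless obstruent between vowels /e/ and /i/, so it voices to [g]. /tmokaukotnuekio/ → tmogaugotnuegio.
Rule 2 (intervocalic spirantization): no segment meets the environment; /tmogaugotnuegio/ is unchanged.
Rule 3 (final vowel raising): /o/ is a mid vowel in word-final position, so it raises to [u]. /tmogaugotnuegio/ → tmogaugotnuegiu.

tmogaugotnuegiu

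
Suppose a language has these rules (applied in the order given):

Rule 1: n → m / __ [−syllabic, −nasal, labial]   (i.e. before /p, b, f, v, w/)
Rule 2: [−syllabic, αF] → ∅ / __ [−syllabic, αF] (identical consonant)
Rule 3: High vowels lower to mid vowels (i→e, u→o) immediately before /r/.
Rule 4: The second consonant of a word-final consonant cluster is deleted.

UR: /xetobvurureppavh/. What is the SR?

Rule 1 (nasal place assimilation): no segment meets the environment; /xetobvurureppavh/ is unchanged.
Rule 2 (degemination): /pp/ is a geminate; the first /p/ deletes. /xetobvurureppavh/ → xetobvururepavh.
Rule 3 (pre-rhotic lowering): /u/ is a high vowel immediately before /r/, so it lowers to [o]. /u/ is a high vowel immediately before /r/, so it lowers to [o]. /xetobvururepavh/ → xetobvororepavh.
Rule 4 (final cluster simplification): /h/ is the second consonant of a word-final cluster /vh/, so it deletes. /xetobvororepavh/ → xetobvororepav.

xetobvororepav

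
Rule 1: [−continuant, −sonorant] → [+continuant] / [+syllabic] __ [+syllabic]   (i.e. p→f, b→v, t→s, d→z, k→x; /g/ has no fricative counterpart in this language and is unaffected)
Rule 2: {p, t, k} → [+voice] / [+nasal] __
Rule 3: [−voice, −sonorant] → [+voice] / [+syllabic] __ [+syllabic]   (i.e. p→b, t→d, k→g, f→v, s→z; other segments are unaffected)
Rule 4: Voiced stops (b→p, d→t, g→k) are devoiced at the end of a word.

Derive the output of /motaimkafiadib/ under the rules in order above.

Rule 1 (intervocalic spirantization): /t/ is a stop between vowels /o/ and /a/, so it spirantizes to the fricative [s]. /d/ is a stop between vowels /a/ and /i/, so it spirantizes to the fricative [z]. /motaimkafiadib/ → mosaimkafiazib.
Rule 2 (post-nasal voicing): /k/ is a voiceless stop immediately after the nasal /m/, so it voices to [g]. /mosaimkafiazib/ → mosaimgafiazib.
Rule 3 (intervocalic voicing): /s/ is a voiceless obstruent between vowels /o/ and /a/, so it voices to [z]. /f/ is a voiceless obstruent between vowels /a/ and /i/, so it voices to [v]. /mosaimgafiazib/ → mozaimgaviazib.
Rule 4 (final devoicing): /b/ is a voiced stop in word-final position, so it devoices to [p]. /mozaimgaviazib/ → mozaimgaviazip.

mozaimgaviazip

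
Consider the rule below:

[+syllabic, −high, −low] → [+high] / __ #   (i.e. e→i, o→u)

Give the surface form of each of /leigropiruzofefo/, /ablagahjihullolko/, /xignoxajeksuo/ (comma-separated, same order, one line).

leigropiruzofefu, ablagahjihullolku, xignoxajeksuu

/leigropiruzofefo/: /o/ is a mid vowel in word-final position, so it raises to [u]. → [leigropiruzofefu].
/ablagahjihullolko/: /o/ is a mid vowel in word-final position, so it raises to [u]. → [ablagahjihullolku].
/xignoxajeksuo/: /o/ is a mid vowel in word-final position, so it raises to [u]. → [xignoxajeksuu].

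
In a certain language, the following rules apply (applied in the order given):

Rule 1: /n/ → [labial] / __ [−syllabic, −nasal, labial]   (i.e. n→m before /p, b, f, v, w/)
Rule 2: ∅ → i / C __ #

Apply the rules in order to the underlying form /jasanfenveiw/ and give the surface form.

Rule 1 (nasal place assimilation): /n/ precedes the labial consonant /f/, so it assimilates in place to [m]. /n/ precedes the labial consonant /v/, so it assimilates in place to [m]. /jasanfenveiw/ → jasamfemveiw.
Rule 2 (final i-epenthesis): the form ends in the consonant /w/, so [i] is inserted word-finally. /jasamfemveiw/ → jasamfemveiwi.

jasamfemveiwi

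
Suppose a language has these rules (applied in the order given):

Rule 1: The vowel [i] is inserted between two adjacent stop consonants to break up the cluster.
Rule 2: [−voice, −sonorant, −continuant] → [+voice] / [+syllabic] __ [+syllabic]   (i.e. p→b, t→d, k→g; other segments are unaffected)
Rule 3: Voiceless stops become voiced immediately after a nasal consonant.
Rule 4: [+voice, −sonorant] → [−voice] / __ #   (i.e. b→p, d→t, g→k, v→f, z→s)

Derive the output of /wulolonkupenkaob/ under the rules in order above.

wulolongubengaop

Rule 1 (stop-cluster i-epenthesis): no segment meets the environment; /wulolonkupenkaob/ is unchanged.
Rule 2 (intervocalic voicing): /p/ is a voiceless stop between vowels /u/ and /e/, so it voices to [b]. /wulolonkupenkaob/ → wulolonkubenkaob.
Rule 3 (post-nasal voicing): /k/ is a voiceless stop immediately after the nasal /n/, so it voices to [g]. /k/ is a voiceless stop immediately after the nasal /n/, so it voices to [g]. /wulolonkubenkaob/ → wulolongubengaob.
Rule 4 (final devoicing): /b/ is a voiced obstruent in word-final position, so it devoices to [p]. /wulolongubengaob/ → wulolongubengaop.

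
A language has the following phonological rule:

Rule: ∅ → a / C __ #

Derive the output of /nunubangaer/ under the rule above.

the form ends in the consonant /r/, so [a] is inserted word-finally.
Surface form: [nunubangaera].

nunubangaera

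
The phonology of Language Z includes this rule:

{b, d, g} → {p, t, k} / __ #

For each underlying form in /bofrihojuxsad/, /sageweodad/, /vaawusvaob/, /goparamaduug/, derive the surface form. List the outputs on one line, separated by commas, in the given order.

bofrihojuxsat, sageweodat, vaawusvaop, goparamaduuk

/bofrihojuxsad/: /d/ is a voiced stop in word-final position, so it devoices to [t]. → [bofrihojuxsat].
/sageweodad/: /d/ is a voiced stop in word-final position, so it devoices to [t]. → [sageweodat].
/vaawusvaob/: /b/ is a voiced stop in word-final position, so it devoices to [p]. → [vaawusvaop].
/goparamaduug/: /g/ is a voiced stop in word-final position, so it devoices to [k]. → [goparamaduuk].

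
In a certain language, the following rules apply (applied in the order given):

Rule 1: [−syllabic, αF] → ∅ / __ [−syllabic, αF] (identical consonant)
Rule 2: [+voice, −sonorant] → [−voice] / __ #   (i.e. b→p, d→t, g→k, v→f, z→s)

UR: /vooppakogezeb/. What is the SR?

voopakogezep

Rule 1 (degemination): /pp/ is a geminate; the first /p/ deletes. /vooppakogezeb/ → voopakogezeb.
Rule 2 (final devoicing): /b/ is a voiced obstruent in word-final position, so it devoices to [p]. /voopakogezeb/ → voopakogezep.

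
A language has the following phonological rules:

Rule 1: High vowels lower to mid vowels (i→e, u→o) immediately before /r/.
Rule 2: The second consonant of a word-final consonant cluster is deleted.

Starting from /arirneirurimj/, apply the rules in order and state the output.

arerneerorim

Rule 1 (pre-rhotic lowering): /i/ is a high vowel immediately before /r/, so it lowers to [e]. /i/ is a high vowel immediately before /r/, so it lowers to [e]. /u/ is a high vowel immediately before /r/, so it lowers to [o]. /arirneirurimj/ → arerneerorimj.
Rule 2 (final cluster simplification): /j/ is the second consonant of a word-final cluster /mj/, so it deletes. /arerneerorimj/ → arerneerorim.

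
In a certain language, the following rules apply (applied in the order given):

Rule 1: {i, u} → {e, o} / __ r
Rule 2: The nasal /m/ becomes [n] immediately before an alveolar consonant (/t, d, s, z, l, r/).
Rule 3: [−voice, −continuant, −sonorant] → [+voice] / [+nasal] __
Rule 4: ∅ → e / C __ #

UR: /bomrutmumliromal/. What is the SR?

bonrutmunleromale

Rule 1 (pre-rhotic lowering): /i/ is a high vowel immediately before /r/, so it lowers to [e]. /bomrutmumliromal/ → bomrutmumleromal.
Rule 2 (nasal place assimilation): /m/ precedes the alveolar consonant /r/, so it assimilates in place to [n]. /m/ precedes the alveolar consonant /l/, so it assimilates in place to [n]. /bomrutmumleromal/ → bonrutmunleromal.
Rule 3 (post-nasal voicing): no segment meets the environment; /bonrutmunleromal/ is unchanged.
Rule 4 (final e-epenthesis): the form ends in the consonant /l/, so [e] is inserted word-finally. /bonrutmunleromal/ → bonrutmunleromale.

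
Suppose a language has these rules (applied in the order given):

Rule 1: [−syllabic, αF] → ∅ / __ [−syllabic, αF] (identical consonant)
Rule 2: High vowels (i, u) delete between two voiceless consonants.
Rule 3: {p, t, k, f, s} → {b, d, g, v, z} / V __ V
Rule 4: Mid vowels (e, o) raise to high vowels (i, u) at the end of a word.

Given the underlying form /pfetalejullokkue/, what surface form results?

pfedalejulogui

Rule 1 (degemination): /ll/ is a geminate; the first /l/ deletes. /kk/ is a geminate; the first /k/ deletes. /pfetalejullokkue/ → pfetalejulokue.
Rule 2 (high vowel syncope): no segment meets the environment; /pfetalejulokue/ is unchanged.
Rule 3 (intervocalic voicing): /t/ is a voiceless obstruent between vowels /e/ and /a/, so it voices to [d]. /k/ is a voiceless obstruent between vowels /o/ and /u/, so it voices to [g]. /pfetalejulokue/ → pfedalejulogue.
Rule 4 (final vowel raising): /e/ is a mid vowel in word-final position, so it raises to [i]. /pfedalejulogue/ → pfedalejulogui.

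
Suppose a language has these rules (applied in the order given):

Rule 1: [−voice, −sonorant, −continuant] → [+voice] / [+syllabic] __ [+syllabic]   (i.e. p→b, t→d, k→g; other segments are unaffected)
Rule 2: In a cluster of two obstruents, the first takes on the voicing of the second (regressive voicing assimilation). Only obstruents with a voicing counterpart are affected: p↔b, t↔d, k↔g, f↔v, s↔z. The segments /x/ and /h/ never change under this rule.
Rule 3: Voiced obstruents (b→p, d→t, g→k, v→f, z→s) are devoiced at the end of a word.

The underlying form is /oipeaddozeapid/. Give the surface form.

Rule 1 (intervocalic voicing): /p/ is a voiceless stop between vowels /i/ and /e/, so it voices to [b]. /p/ is a voiceless stop between vowels /a/ and /i/, so it voices to [b]. /oipeaddozeapid/ → oibeaddozeabid.
Rule 2 (regressive voicing assimilation): no segment meets the environment; /oibeaddozeabid/ is unchanged.
Rule 3 (final devoicing): /d/ is a voiced obstruent in word-final position, so it devoices to [t]. /oibeaddozeabid/ → oibeaddozeabit.

oibeaddozeabit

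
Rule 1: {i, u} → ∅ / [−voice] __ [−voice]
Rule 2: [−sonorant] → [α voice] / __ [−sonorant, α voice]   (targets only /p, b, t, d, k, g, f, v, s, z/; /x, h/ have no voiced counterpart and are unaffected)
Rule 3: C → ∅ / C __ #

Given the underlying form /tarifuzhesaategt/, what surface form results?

Rule 1 (high vowel syncope): no segment meets the environment; /tarifuzhesaategt/ is unchanged.
Rule 2 (regressive voicing assimilation): /z/ precedes the voiceless obstruent /h/, so it devoices to [s] by assimilation. /g/ precedes the voiceless obstruent /t/, so it devoices to [k] by assimilation. /tarifuzhesaategt/ → tarifushesaatekt.
Rule 3 (final cluster simplification): /t/ is the second consonant of a word-final cluster /kt/, so it deletes. /tarifushesaatekt/ → tarifushesaatek.

tarifushesaatek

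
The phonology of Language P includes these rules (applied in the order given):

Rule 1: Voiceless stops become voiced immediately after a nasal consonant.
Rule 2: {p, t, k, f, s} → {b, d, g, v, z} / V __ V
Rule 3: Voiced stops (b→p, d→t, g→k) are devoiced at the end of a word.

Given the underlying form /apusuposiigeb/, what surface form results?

Rule 1 (post-nasal voicing): no segment meets the environment; /apusuposiigeb/ is unchanged.
Rule 2 (intervocalic voicing): /p/ is a voiceless obstruent between vowels /a/ and /u/, so it voices to [b]. /s/ is a voiceless obstruent between vowels /u/ and /u/, so it voices to [z]. /p/ is a voiceless obstruent between vowels /u/ and /o/, so it voices to [b]. /s/ is a voiceless obstruent between vowels /o/ and /i/, so it voices to [z]. /apusuposiigeb/ → abuzuboziigeb.
Rule 3 (final devoicing): /b/ is a voiced stop in word-final position, so it devoices to [p]. /abuzuboziigeb/ → abuzuboziigep.

abuzuboziigep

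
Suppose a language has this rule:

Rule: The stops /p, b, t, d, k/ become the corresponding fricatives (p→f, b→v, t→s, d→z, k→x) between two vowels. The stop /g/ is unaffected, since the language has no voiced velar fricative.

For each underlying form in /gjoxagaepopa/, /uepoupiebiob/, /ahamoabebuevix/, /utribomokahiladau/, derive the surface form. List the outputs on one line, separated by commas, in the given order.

/gjoxagaepopa/: /p/ is a stop between vowels /e/ and /o/, so it spirantizes to the fricative [f]. /p/ is a stop between vowels /o/ and /a/, so it spirantizes to the fricative [f]. → [gjoxagaefofa].
/uepoupiebiob/: /p/ is a stop between vowels /e/ and /o/, so it spirantizes to the fricative [f]. /p/ is a stop between vowels /u/ and /i/, so it spirantizes to the fricative [f]. /b/ is a stop between vowels /e/ and /i/, so it spirantizes to the fricative [v]. → [uefoufieviob].
/ahamoabebuevix/: /b/ is a stop between vowels /a/ and /e/, so it spirantizes to the fricative [v]. /b/ is a stop between vowels /e/ and /u/, so it spirantizes to the fricative [v]. → [ahamoavevuevix].
/utribomokahiladau/: /b/ is a stop between vowels /i/ and /o/, so it spirantizes to the fricative [v]. /k/ is a stop between vowels /o/ and /a/, so it spirantizes to the fricative [x]. /d/ is a stop between vowels /a/ and /a/, so it spirantizes to the fricative [z]. → [utrivomoxahilazau].

gjoxagaefofa, uefoufieviob, ahamoavevuevix, utrivomoxahilazau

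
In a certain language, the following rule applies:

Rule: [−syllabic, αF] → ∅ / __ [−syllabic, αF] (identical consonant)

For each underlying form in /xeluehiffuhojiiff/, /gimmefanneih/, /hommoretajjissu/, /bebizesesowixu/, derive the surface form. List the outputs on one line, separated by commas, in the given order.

/xeluehiffuhojiiff/: /ff/ is a geminate; the first /f/ deletes. /ff/ is a geminate; the first /f/ deletes. → [xeluehifuhojiif].
/gimmefanneih/: /mm/ is a geminate; the first /m/ deletes. /nn/ is a geminate; the first /n/ deletes. → [gimefaneih].
/hommoretajjissu/: /mm/ is a geminate; the first /m/ deletes. /jj/ is a geminate; the first /j/ deletes. /ss/ is a geminate; the first /s/ deletes. → [homoretajisu].
/bebizesesowixu/: the rule's environment is not met; surfaces unchanged as [bebizesesowixu].

xeluehifuhojiif, gimefaneih, homoretajisu, bebizesesowixu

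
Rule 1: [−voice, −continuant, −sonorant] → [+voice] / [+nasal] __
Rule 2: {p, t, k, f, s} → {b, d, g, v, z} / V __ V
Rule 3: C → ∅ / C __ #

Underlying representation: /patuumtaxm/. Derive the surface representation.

paduumdax

Rule 1 (post-nasal voicing): /t/ is a voiceless stop immediately after the nasal /m/, so it voices to [d]. /patuumtaxm/ → patuumdaxm.
Rule 2 (intervocalic voicing): /t/ is a voiceless obstruent between vowels /a/ and /u/, so it voices to [d]. /patuumdaxm/ → paduumdaxm.
Rule 3 (final cluster simplification): /m/ is the second consonant of a word-final cluster /xm/, so it deletes. /paduumdaxm/ → paduumdax.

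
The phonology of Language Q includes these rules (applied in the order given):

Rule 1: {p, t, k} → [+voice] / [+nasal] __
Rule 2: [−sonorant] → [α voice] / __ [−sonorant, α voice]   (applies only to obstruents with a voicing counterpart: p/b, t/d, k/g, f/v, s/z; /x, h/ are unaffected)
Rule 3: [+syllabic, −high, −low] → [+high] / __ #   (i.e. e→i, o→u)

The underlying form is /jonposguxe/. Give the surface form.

Rule 1 (post-nasal voicing): /p/ is a voiceless stop immediately after the nasal /n/, so it voices to [b]. /jonposguxe/ → jonbosguxe.
Rule 2 (regressive voicing assimilation): /s/ precedes the voiced obstruent /g/, so it voices to [z] by assimilation. /jonbosguxe/ → jonbozguxe.
Rule 3 (final vowel raising): /e/ is a mid vowel in word-final position, so it raises to [i]. /jonbozguxe/ → jonbozguxi.

jonbozguxi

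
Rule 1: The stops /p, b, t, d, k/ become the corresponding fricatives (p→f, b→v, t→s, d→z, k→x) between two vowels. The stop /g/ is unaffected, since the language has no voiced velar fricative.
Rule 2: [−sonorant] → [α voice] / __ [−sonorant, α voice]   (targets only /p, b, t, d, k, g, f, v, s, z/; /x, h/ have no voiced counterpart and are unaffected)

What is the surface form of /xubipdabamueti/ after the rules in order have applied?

Rule 1 (intervocalic spirantization): /b/ is a stop between vowels /u/ and /i/, so it spirantizes to the fricative [v]. /b/ is a stop between vowels /a/ and /a/, so it spirantizes to the fricative [v]. /t/ is a stop between vowels /e/ and /i/, so it spirantizes to the fricative [s]. /xubipdabamueti/ → xuvipdavamuesi.
Rule 2 (regressive voicing assimilation): /p/ precedes the voiced obstruent /d/, so it voices to [b] by assimilation. /xuvipdavamuesi/ → xuvibdavamuesi.

xuvibdavamuesi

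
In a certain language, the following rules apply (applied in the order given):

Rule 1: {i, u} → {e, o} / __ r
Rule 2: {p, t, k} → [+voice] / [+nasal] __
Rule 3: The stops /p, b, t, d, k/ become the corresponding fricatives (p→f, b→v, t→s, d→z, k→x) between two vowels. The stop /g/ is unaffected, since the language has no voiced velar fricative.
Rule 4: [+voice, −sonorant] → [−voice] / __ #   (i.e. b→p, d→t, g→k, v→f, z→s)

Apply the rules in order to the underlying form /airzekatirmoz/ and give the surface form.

aerzexasermos

Rule 1 (pre-rhotic lowering): /i/ is a high vowel immediately before /r/, so it lowers to [e]. /i/ is a high vowel immediately before /r/, so it lowers to [e]. /airzekatirmoz/ → aerzekatermoz.
Rule 2 (post-nasal voicing): no segment meets the environment; /aerzekatermoz/ is unchanged.
Rule 3 (intervocalic spirantization): /k/ is a stop between vowels /e/ and /a/, so it spirantizes to the fricative [x]. /t/ is a stop between vowels /a/ and /e/, so it spirantizes to the fricative [s]. /aerzekatermoz/ → aerzexasermoz.
Rule 4 (final devoicing): /z/ is a voiced obstruent in word-final position, so it devoices to [s]. /aerzexasermoz/ → aerzexasermos.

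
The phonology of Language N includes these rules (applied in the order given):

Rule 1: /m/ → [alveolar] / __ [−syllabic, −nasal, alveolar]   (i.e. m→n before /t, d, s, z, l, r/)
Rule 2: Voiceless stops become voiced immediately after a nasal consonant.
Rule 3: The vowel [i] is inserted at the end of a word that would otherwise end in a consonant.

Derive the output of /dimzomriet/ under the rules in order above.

Rule 1 (nasal place assimilation): /m/ precedes the alveolar consonant /z/, so it assimilates in place to [n]. /m/ precedes the alveolar consonant /r/, so it assimilates in place to [n]. /dimzomriet/ → dinzonriet.
Rule 2 (post-nasal voicing): no segment meets the environment; /dinzonriet/ is unchanged.
Rule 3 (final i-epenthesis): the form ends in the consonant /t/, so [i] is inserted word-finally. /dinzonriet/ → dinzonrieti.

dinzonrieti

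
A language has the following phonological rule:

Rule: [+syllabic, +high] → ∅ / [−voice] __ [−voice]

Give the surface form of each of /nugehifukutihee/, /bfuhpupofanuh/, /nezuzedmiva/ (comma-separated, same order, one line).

nugehfkthee, bfhppofanuh, nezuzedmiva

/nugehifukutihee/: /i/ is a high vowel flanked by voiceless consonants /h/ and /f/, so it deletes. /u/ is a high vowel flanked by voiceless consonants /f/ and /k/, so it deletes. /u/ is a high vowel flanked by voiceless consonants /k/ and /t/, so it deletes. /i/ is a high vowel flanked by voiceless consonants /t/ and /h/, so it deletes. → [nugehfkthee].
/bfuhpupofanuh/: /u/ is a high vowel flanked by voiceless consonants /f/ and /h/, so it deletes. /u/ is a high vowel flanked by voiceless consonants /p/ and /p/, so it deletes. → [bfhppofanuh].
/nezuzedmiva/: the rule's environment is not met; surfaces unchanged as [nezuzedmiva].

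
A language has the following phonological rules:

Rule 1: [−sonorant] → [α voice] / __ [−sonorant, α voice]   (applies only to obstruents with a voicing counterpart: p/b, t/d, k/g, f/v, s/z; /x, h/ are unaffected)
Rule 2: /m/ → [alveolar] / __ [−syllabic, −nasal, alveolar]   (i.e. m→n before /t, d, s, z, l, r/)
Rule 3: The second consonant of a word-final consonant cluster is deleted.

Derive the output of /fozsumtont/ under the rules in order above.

fossunton

Rule 1 (regressive voicing assimilation): /z/ precedes the voiceless obstruent /s/, so it devoices to [s] by assimilation. /fozsumtont/ → fossumtont.
Rule 2 (nasal place assimilation): /m/ precedes the alveolar consonant /t/, so it assimilates in place to [n]. /fossumtont/ → fossuntont.
Rule 3 (final cluster simplification): /t/ is the second consonant of a word-final cluster /nt/, so it deletes. /fossuntont/ → fossunton.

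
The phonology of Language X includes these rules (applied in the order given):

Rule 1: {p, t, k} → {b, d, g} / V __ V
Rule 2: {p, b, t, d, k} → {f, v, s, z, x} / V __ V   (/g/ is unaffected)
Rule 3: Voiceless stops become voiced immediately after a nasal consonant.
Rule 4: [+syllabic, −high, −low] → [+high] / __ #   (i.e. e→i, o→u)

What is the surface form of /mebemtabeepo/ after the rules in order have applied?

mevemdaveevu

Rule 1 (intervocalic voicing): /p/ is a voiceless stop between vowels /e/ and /o/, so it voices to [b]. /mebemtabeepo/ → mebemtabeebo.
Rule 2 (intervocalic spirantization): /b/ is a stop between vowels /e/ and /e/, so it spirantizes to the fricative [v]. /b/ is a stop between vowels /a/ and /e/, so it spirantizes to the fricative [v]. /b/ is a stop between vowels /e/ and /o/, so it spirantizes to the fricative [v]. /mebemtabeebo/ → mevemtaveevo.
Rule 3 (post-nasal voicing): /t/ is a voiceless stop immediately after the nasal /m/, so it voices to [d]. /mevemtaveevo/ → mevemdaveevo.
Rule 4 (final vowel raising): /o/ is a mid vowel in word-final position, so it raises to [u]. /mevemdaveevo/ → mevemdaveevu.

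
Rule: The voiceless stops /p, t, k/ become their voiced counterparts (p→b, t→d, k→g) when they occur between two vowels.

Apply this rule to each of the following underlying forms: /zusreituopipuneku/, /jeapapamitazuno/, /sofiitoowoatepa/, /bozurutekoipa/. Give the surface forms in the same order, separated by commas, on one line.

zusreiduobibunegu, jeababamidazuno, sofiidoowoadeba, bozurudegoiba

/zusreituopipuneku/: /t/ is a voiceless stop between vowels /i/ and /u/, so it voices to [d]. /p/ is a voiceless stop between vowels /o/ and /i/, so it voices to [b]. /p/ is a voiceless stop between vowels /i/ and /u/, so it voices to [b]. /k/ is a voiceless stop between vowels /e/ and /u/, so it voices to [g]. → [zusreiduobibunegu].
/jeapapamitazuno/: /p/ is a voiceless stop between vowels /a/ and /a/, so it voices to [b]. /p/ is a voiceless stop between vowels /a/ and /a/, so it voices to [b]. /t/ is a voiceless stop between vowels /i/ and /a/, so it voices to [d]. → [jeababamidazuno].
/sofiitoowoatepa/: /t/ is a voiceless stop between vowels /i/ and /o/, so it voices to [d]. /t/ is a voiceless stop between vowels /a/ and /e/, so it voices to [d]. /p/ is a voiceless stop between vowels /e/ and /a/, so it voices to [b]. → [sofiidoowoadeba].
/bozurutekoipa/: /t/ is a voiceless stop between vowels /u/ and /e/, so it voices to [d]. /k/ is a voiceless stop between vowels /e/ and /o/, so it voices to [g]. /p/ is a voiceless stop between vowels /i/ and /a/, so it voices to [b]. → [bozurudegoiba].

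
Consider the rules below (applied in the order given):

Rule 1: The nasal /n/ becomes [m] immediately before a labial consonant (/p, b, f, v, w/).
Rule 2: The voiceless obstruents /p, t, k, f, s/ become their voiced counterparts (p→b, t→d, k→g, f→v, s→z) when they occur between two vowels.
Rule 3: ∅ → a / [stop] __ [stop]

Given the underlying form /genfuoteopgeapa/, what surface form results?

gemfuodeopageaba

Rule 1 (nasal place assimilation): /n/ precedes the labial consonant /f/, so it assimilates in place to [m]. /genfuoteopgeapa/ → gemfuoteopgeapa.
Rule 2 (intervocalic voicing): /t/ is a voiceless obstruent between vowels /o/ and /e/, so it voices to [d]. /p/ is a voiceless obstruent between vowels /a/ and /a/, so it voices to [b]. /gemfuoteopgeapa/ → gemfuodeopgeaba.
Rule 3 (stop-cluster a-epenthesis): /p/ and /g/ form a stop–stop cluster, so [a] is inserted between them. /gemfuodeopgeaba/ → gemfuodeopageaba.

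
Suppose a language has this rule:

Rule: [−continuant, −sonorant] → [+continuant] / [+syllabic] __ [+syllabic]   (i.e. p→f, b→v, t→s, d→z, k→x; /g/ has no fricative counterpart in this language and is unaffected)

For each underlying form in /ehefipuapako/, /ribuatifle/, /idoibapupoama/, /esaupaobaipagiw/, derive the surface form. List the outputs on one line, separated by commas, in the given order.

/ehefipuapako/: /p/ is a stop between vowels /i/ and /u/, so it spirantizes to the fricative [f]. /p/ is a stop between vowels /a/ and /a/, so it spirantizes to the fricative [f]. /k/ is a stop between vowels /a/ and /o/, so it spirantizes to the fricative [x]. → [ehefifuafaxo].
/ribuatifle/: /b/ is a stop between vowels /i/ and /u/, so it spirantizes to the fricative [v]. /t/ is a stop between vowels /a/ and /i/, so it spirantizes to the fricative [s]. → [rivuasifle].
/idoibapupoama/: /d/ is a stop between vowels /i/ and /o/, so it spirantizes to the fricative [z]. /b/ is a stop between vowels /i/ and /a/, so it spirantizes to the fricative [v]. /p/ is a stop between vowels /a/ and /u/, so it spirantizes to the fricative [f]. /p/ is a stop between vowels /u/ and /o/, so it spirantizes to the fricative [f]. → [izoivafufoama].
/esaupaobaipagiw/: /p/ is a stop between vowels /u/ and /a/, so it spirantizes to the fricative [f]. /b/ is a stop between vowels /o/ and /a/, so it spirantizes to the fricative [v]. /p/ is a stop between vowels /i/ and /a/, so it spirantizes to the fricative [f]. → [esaufaovaifagiw].

ehefifuafaxo, rivuasifle, izoivafufoama, esaufaovaifagiw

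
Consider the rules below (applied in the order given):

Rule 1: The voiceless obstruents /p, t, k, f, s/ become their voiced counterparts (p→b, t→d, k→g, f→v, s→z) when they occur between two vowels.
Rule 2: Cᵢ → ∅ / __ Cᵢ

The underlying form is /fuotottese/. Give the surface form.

fuodoteze

Rule 1 (intervocalic voicing): /t/ is a voiceless obstruent between vowels /o/ and /o/, so it voices to [d]. /s/ is a voiceless obstruent between vowels /e/ and /e/, so it voices to [z]. /fuotottese/ → fuodotteze.
Rule 2 (degemination): /tt/ is a geminate; the first /t/ deletes. /fuodotteze/ → fuodoteze.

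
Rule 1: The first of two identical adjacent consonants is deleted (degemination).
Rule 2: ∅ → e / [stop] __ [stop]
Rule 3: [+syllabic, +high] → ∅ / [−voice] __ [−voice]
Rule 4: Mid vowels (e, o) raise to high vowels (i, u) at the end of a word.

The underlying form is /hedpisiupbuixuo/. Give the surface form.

Rule 1 (degemination): no segment meets the environment; /hedpisiupbuixuo/ is unchanged.
Rule 2 (stop-cluster e-epenthesis): /d/ and /p/ form a stop–stop cluster, so [e] is inserted between them. /p/ and /b/ form a stop–stop cluster, so [e] is inserted between them. /hedpisiupbuixuo/ → hedepisiupebuixuo.
Rule 3 (high vowel syncope): /i/ is a high vowel flanked by voiceless consonants /p/ and /s/, so it deletes. /hedepisiupebuixuo/ → hedepsiupebuixuo.
Rule 4 (final vowel raising): /o/ is a mid vowel in word-final position, so it raises to [u]. /hedepsiupebuixuo/ → hedepsiupebuixuu.

hedepsiupebuixuu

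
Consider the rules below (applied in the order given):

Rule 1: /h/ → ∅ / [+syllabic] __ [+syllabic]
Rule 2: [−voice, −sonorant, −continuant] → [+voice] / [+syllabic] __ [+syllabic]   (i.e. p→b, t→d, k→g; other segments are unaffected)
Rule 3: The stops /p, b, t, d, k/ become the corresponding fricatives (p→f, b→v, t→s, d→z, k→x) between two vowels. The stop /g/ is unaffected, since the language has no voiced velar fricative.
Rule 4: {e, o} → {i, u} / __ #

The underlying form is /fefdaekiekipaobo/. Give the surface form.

fefdaegiegivaovu

Rule 1 (intervocalic h-deletion): no segment meets the environment; /fefdaekiekipaobo/ is unchanged.
Rule 2 (intervocalic voicing): /k/ is a voiceless stop between vowels /e/ and /i/, so it voices to [g]. /k/ is a voiceless stop between vowels /e/ and /i/, so it voices to [g]. /p/ is a voiceless stop between vowels /i/ and /a/, so it voices to [b]. /fefdaekiekipaobo/ → fefdaegiegibaobo.
Rule 3 (intervocalic spirantization): /b/ is a stop between vowels /i/ and /a/, so it spirantizes to the fricative [v]. /b/ is a stop between vowels /o/ and /o/, so it spirantizes to the fricative [v]. /fefdaegiegibaobo/ → fefdaegiegivaovo.
Rule 4 (final vowel raising): /o/ is a mid vowel in word-final position, so it raises to [u]. /fefdaegiegivaovo/ → fefdaegiegivaovu.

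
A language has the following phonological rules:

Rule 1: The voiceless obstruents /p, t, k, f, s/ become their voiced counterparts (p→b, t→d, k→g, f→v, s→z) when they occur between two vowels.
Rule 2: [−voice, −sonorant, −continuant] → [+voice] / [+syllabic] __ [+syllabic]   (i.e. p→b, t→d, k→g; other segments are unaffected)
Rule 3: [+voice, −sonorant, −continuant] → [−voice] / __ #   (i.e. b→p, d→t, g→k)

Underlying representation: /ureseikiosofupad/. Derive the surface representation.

Rule 1 (intervocalic voicing): /s/ is a voiceless obstruent between vowels /e/ and /e/, so it voices to [z]. /k/ is a voiceless obstruent between vowels /i/ and /i/, so it voices to [g]. /s/ is a voiceless obstruent between vowels /o/ and /o/, so it voices to [z]. /f/ is a voiceless obstruent between vowels /o/ and /u/, so it voices to [v]. /p/ is a voiceless obstruent between vowels /u/ and /a/, so it voices to [b]. /ureseikiosofupad/ → urezeigiozovubad.
Rule 2 (intervocalic voicing): no segment meets the environment; /urezeigiozovubad/ is unchanged.
Rule 3 (final devoicing): /d/ is a voiced stop in word-final position, so it devoices to [t]. /urezeigiozovubad/ → urezeigiozovubat.

urezeigiozovubat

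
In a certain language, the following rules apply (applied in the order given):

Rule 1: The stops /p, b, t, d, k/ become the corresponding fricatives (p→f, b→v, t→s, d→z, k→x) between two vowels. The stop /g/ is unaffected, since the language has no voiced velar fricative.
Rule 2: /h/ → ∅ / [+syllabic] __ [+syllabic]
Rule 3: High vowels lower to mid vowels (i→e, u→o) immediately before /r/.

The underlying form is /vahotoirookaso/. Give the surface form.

Rule 1 (intervocalic spirantization): /t/ is a stop between vowels /o/ and /o/, so it spirantizes to the fricative [s]. /k/ is a stop between vowels /o/ and /a/, so it spirantizes to the fricative [x]. /vahotoirookaso/ → vahosoirooxaso.
Rule 2 (intervocalic h-deletion): /h/ occurs between vowels /a/ and /o/, so it deletes. /vahosoirooxaso/ → vaosoirooxaso.
Rule 3 (pre-rhotic lowering): /i/ is a high vowel immediately before /r/, so it lowers to [e]. /vaosoirooxaso/ → vaosoerooxaso.

vaosoerooxaso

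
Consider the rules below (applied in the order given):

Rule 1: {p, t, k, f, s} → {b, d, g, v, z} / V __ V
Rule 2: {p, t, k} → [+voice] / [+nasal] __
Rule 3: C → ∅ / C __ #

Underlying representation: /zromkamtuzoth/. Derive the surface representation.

zromgamduzot

Rule 1 (intervocalic voicing): no segment meets the environment; /zromkamtuzoth/ is unchanged.
Rule 2 (post-nasal voicing): /k/ is a voiceless stop immediately after the nasal /m/, so it voices to [g]. /t/ is a voiceless stop immediately after the nasal /m/, so it voices to [d]. /zromkamtuzoth/ → zromgamduzoth.
Rule 3 (final cluster simplification): /h/ is the second consonant of a word-final cluster /th/, so it deletes. /zromgamduzoth/ → zromgamduzot.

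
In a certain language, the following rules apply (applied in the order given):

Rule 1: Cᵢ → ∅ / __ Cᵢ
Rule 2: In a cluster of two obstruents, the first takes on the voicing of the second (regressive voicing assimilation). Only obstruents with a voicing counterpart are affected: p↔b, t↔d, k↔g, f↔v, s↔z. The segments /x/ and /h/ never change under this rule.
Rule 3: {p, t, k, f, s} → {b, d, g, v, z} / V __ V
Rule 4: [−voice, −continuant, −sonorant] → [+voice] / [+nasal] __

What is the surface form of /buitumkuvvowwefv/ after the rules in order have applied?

buidumguvowevv

Rule 1 (degemination): /vv/ is a geminate; the first /v/ deletes. /ww/ is a geminate; the first /w/ deletes. /buitumkuvvowwefv/ → buitumkuvowefv.
Rule 2 (regressive voicing assimilation): /f/ precedes the voiced obstruent /v/, so it voices to [v] by assimilation. /buitumkuvowefv/ → buitumkuvowevv.
Rule 3 (intervocalic voicing): /t/ is a voiceless obstruent between vowels /i/ and /u/, so it voices to [d]. /buitumkuvowevv/ → buidumkuvowevv.
Rule 4 (post-nasal voicing): /k/ is a voiceless stop immediately after the nasal /m/, so it voices to [g]. /buidumkuvowevv/ → buidumguvowevv.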